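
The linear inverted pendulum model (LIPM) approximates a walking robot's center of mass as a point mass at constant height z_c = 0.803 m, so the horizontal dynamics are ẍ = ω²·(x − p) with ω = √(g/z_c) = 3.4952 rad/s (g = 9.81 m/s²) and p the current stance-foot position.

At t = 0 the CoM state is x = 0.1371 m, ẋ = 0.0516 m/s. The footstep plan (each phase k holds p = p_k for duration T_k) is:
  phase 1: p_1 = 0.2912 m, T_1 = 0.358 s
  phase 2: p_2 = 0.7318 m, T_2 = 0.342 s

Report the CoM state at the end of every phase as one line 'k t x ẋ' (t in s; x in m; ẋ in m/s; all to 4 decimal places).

phase 1: p=0.2912, T=0.358, ωT=1.251282, cosh=1.890478, sinh=1.604341; start (x,ẋ)=(0.137100, 0.051600) → end (x,ẋ)=(0.023562, -0.766566)
phase 2: p=0.7318, T=0.342, ωT=1.195358, cosh=1.803669, sinh=1.501073; start (x,ẋ)=(0.023562, -0.766566) → end (x,ẋ)=(-0.874841, -5.098436)

1 0.3580 0.0236 -0.7666
2 0.7000 -0.8748 -5.0984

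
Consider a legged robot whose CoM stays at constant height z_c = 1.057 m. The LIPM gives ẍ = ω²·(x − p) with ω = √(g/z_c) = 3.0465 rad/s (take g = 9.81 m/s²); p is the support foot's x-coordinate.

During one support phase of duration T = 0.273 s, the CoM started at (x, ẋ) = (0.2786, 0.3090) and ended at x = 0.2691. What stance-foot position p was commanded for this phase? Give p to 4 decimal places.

ωT = 3.0465·0.273 = 0.831695; cosh(ωT) = 1.366260, sinh(ωT) = 0.930949
x(T) = p + (x₀−p)·cosh(ωT) + (ẋ₀/ω)·sinh(ωT) ⇒ p·(1 − cosh) = x(T) − x₀·cosh − (ẋ₀/ω)·sinh
numerator   = 0.2691 − (0.2786)·1.366260 − (0.3090/3.0465)·0.930949 = -0.205964
denominator = 1 − 1.366260 = -0.366260
p = -0.205964 / -0.366260 = 0.5623

p = 0.5623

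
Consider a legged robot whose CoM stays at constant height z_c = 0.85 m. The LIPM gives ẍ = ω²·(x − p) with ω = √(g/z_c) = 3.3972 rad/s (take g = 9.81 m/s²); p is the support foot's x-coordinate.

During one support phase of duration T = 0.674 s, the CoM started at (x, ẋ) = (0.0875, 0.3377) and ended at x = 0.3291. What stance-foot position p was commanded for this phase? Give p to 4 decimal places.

ωT = 3.3972·0.674 = 2.289713; cosh(ωT) = 4.986699, sinh(ωT) = 4.885403
x(T) = p + (x₀−p)·cosh(ωT) + (ẋ₀/ω)·sinh(ωT) ⇒ p·(1 − cosh) = x(T) − x₀·cosh − (ẋ₀/ω)·sinh
numerator   = 0.3291 − (0.0875)·4.986699 − (0.3377/3.3972)·4.885403 = -0.592872
denominator = 1 − 4.986699 = -3.986699
p = -0.592872 / -3.986699 = 0.1487

p = 0.1487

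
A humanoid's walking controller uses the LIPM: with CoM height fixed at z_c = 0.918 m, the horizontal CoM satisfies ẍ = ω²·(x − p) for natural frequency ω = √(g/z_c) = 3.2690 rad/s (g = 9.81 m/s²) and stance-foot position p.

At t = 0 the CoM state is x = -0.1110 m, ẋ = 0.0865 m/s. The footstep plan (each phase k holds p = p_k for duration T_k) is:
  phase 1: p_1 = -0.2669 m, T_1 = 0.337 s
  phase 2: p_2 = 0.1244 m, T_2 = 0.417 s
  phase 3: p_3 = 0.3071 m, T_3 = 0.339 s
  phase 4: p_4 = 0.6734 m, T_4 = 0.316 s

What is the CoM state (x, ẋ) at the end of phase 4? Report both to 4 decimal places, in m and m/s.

x = 1.9187, ẋ = 4.6016

phase 1: p=-0.2669, T=0.337, ωT=1.101653, cosh=1.670729, sinh=1.338407; start (x,ẋ)=(-0.111000, 0.086500) → end (x,ẋ)=(0.028982, 0.826620)
phase 2: p=0.1244, T=0.417, ωT=1.363173, cosh=2.082212, sinh=1.826364; start (x,ẋ)=(0.028982, 0.826620) → end (x,ẋ)=(0.387545, 1.151515)
phase 3: p=0.3071, T=0.339, ωT=1.108191, cosh=1.679515, sinh=1.349359; start (x,ẋ)=(0.387545, 1.151515) → end (x,ẋ)=(0.917524, 2.288833)
phase 4: p=0.6734, T=0.316, ωT=1.033004, cosh=1.582715, sinh=1.226778; start (x,ẋ)=(0.917524, 2.288833) → end (x,ẋ)=(1.918724, 4.601591)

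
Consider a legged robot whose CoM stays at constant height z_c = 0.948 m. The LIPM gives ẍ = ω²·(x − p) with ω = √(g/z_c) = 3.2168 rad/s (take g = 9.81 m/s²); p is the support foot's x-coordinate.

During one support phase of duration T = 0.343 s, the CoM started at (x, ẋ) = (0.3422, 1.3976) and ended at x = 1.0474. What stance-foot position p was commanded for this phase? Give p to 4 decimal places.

p = 0.1602

ωT = 3.2168·0.343 = 1.103362; cosh(ωT) = 1.673019, sinh(ωT) = 1.341265
x(T) = p + (x₀−p)·cosh(ωT) + (ẋ₀/ω)·sinh(ωT) ⇒ p·(1 − cosh) = x(T) − x₀·cosh − (ẋ₀/ω)·sinh
numerator   = 1.0474 − (0.3422)·1.673019 − (1.3976/3.2168)·1.341265 = -0.107845
denominator = 1 − 1.673019 = -0.673019
p = -0.107845 / -0.673019 = 0.1602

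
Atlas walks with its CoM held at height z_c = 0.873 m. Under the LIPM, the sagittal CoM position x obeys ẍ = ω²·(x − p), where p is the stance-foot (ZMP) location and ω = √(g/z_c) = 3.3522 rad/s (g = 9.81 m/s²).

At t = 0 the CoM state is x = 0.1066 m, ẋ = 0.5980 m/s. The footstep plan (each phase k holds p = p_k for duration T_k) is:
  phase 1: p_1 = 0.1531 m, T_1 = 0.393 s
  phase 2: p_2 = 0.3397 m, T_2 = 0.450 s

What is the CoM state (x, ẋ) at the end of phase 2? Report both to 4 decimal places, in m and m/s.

phase 1: p=0.1531, T=0.393, ωT=1.317415, cosh=2.000791, sinh=1.732964; start (x,ẋ)=(0.106600, 0.598000) → end (x,ẋ)=(0.369207, 0.926343)
phase 2: p=0.3397, T=0.450, ωT=1.508490, cosh=2.370572, sinh=2.149328; start (x,ẋ)=(0.369207, 0.926343) → end (x,ẋ)=(1.003592, 2.408563)

x = 1.0036, ẋ = 2.4086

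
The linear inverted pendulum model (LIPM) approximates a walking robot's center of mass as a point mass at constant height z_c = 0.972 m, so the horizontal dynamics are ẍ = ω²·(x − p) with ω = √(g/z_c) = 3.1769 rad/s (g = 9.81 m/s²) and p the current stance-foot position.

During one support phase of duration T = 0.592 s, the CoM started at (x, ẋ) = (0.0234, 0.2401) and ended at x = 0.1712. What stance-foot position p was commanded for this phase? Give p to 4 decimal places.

p = 0.0634

ωT = 3.1769·0.592 = 1.880725; cosh(ωT) = 3.355368, sinh(ωT) = 3.202889
x(T) = p + (x₀−p)·cosh(ωT) + (ẋ₀/ω)·sinh(ωT) ⇒ p·(1 − cosh) = x(T) − x₀·cosh − (ẋ₀/ω)·sinh
numerator   = 0.1712 − (0.0234)·3.355368 − (0.2401/3.1769)·3.202889 = -0.149380
denominator = 1 − 3.355368 = -2.355368
p = -0.149380 / -2.355368 = 0.0634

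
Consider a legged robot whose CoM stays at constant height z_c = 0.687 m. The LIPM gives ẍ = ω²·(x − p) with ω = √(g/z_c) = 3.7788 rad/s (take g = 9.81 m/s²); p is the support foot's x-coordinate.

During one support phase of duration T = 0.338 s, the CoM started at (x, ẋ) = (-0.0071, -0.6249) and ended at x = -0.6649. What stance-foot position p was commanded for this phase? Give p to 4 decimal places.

ωT = 3.7788·0.338 = 1.277234; cosh(ωT) = 1.932757, sinh(ωT) = 1.653950
x(T) = p + (x₀−p)·cosh(ωT) + (ẋ₀/ω)·sinh(ωT) ⇒ p·(1 − cosh) = x(T) − x₀·cosh − (ẋ₀/ω)·sinh
numerator   = -0.6649 − (-0.0071)·1.932757 − (-0.6249/3.7788)·1.653950 = -0.377664
denominator = 1 − 1.932757 = -0.932757
p = -0.377664 / -0.932757 = 0.4049

p = 0.4049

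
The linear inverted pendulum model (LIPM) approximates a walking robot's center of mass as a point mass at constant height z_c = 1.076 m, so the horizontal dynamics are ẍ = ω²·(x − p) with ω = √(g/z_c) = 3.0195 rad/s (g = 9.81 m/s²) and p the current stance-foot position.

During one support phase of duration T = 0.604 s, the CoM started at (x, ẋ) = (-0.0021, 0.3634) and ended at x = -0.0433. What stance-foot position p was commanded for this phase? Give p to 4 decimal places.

ωT = 3.0195·0.604 = 1.823778; cosh(ωT) = 3.178317, sinh(ωT) = 3.016903
x(T) = p + (x₀−p)·cosh(ωT) + (ẋ₀/ω)·sinh(ωT) ⇒ p·(1 − cosh) = x(T) − x₀·cosh − (ẋ₀/ω)·sinh
numerator   = -0.0433 − (-0.0021)·3.178317 − (0.3634/3.0195)·3.016903 = -0.399713
denominator = 1 − 3.178317 = -2.178317
p = -0.399713 / -2.178317 = 0.1835

p = 0.1835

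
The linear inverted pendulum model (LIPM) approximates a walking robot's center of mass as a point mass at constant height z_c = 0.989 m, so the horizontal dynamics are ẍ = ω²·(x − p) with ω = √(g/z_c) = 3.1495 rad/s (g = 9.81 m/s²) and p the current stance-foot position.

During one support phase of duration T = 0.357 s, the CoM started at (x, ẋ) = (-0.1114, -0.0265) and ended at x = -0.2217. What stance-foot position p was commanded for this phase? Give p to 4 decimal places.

p = 0.0293

ωT = 3.1495·0.357 = 1.124372; cosh(ωT) = 1.701569, sinh(ωT) = 1.376712
x(T) = p + (x₀−p)·cosh(ωT) + (ẋ₀/ω)·sinh(ωT) ⇒ p·(1 − cosh) = x(T) − x₀·cosh − (ẋ₀/ω)·sinh
numerator   = -0.2217 − (-0.1114)·1.701569 − (-0.0265/3.1495)·1.376712 = -0.020562
denominator = 1 − 1.701569 = -0.701569
p = -0.020562 / -0.701569 = 0.0293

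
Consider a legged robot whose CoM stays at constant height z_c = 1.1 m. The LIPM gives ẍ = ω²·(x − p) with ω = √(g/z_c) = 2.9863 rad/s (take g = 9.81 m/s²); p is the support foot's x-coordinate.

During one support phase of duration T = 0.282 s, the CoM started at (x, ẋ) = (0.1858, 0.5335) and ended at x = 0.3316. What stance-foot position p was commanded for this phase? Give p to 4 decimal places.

ωT = 2.9863·0.282 = 0.842137; cosh(ωT) = 1.376055, sinh(ωT) = 0.945266
x(T) = p + (x₀−p)·cosh(ωT) + (ẋ₀/ω)·sinh(ωT) ⇒ p·(1 − cosh) = x(T) − x₀·cosh − (ẋ₀/ω)·sinh
numerator   = 0.3316 − (0.1858)·1.376055 − (0.5335/2.9863)·0.945266 = -0.092942
denominator = 1 − 1.376055 = -0.376055
p = -0.092942 / -0.376055 = 0.2472

p = 0.2472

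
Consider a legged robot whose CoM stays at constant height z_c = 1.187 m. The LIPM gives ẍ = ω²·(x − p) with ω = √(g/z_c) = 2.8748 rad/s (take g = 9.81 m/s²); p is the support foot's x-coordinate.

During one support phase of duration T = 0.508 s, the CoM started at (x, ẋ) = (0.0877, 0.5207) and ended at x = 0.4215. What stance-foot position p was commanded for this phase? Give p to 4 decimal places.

ωT = 2.8748·0.508 = 1.460398; cosh(ωT) = 2.269910, sinh(ωT) = 2.037766
x(T) = p + (x₀−p)·cosh(ωT) + (ẋ₀/ω)·sinh(ωT) ⇒ p·(1 − cosh) = x(T) − x₀·cosh − (ẋ₀/ω)·sinh
numerator   = 0.4215 − (0.0877)·2.269910 − (0.5207/2.8748)·2.037766 = -0.146663
denominator = 1 − 2.269910 = -1.269910
p = -0.146663 / -1.269910 = 0.1155

p = 0.1155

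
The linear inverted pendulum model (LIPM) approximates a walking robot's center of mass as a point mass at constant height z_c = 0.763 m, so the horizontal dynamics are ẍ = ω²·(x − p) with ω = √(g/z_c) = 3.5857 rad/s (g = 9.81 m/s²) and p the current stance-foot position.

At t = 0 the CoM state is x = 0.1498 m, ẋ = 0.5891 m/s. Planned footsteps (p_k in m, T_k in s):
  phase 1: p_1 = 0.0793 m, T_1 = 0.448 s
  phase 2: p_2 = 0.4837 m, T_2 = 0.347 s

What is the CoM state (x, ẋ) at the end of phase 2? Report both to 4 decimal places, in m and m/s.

x = 1.7518, ẋ = 4.9844

phase 1: p=0.0793, T=0.448, ωT=1.606394, cosh=2.592706, sinh=2.392096; start (x,ẋ)=(0.149800, 0.589100) → end (x,ẋ)=(0.655087, 2.132065)
phase 2: p=0.4837, T=0.347, ωT=1.244238, cosh=1.879225, sinh=1.591064; start (x,ẋ)=(0.655087, 2.132065) → end (x,ẋ)=(1.751825, 4.984405)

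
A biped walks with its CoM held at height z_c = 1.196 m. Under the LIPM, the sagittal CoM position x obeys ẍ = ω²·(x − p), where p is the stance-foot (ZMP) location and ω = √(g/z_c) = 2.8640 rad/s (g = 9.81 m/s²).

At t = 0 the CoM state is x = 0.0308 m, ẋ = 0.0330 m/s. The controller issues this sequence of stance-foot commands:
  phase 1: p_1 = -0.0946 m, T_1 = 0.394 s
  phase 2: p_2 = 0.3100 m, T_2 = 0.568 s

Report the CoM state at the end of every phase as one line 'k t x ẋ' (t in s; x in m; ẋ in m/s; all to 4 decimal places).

phase 1: p=-0.0946, T=0.394, ωT=1.128416, cosh=1.707151, sinh=1.383606; start (x,ẋ)=(0.030800, 0.033000) → end (x,ẋ)=(0.135419, 0.553252)
phase 2: p=0.3100, T=0.568, ωT=1.626752, cosh=2.641946, sinh=2.445379; start (x,ẋ)=(0.135419, 0.553252) → end (x,ẋ)=(0.321152, 0.238973)

1 0.3940 0.1354 0.5533
2 0.9620 0.3212 0.2390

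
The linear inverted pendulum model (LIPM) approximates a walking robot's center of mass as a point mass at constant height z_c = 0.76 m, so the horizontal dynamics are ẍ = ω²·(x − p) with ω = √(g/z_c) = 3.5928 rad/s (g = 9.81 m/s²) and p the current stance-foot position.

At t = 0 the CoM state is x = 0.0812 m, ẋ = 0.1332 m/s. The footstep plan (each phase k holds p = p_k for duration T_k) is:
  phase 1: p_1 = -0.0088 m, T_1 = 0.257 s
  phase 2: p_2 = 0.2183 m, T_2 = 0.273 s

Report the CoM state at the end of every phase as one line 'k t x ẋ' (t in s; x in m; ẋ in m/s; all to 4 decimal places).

phase 1: p=-0.0088, T=0.257, ωT=0.923350, cosh=1.457448, sinh=1.060262; start (x,ẋ)=(0.081200, 0.133200) → end (x,ẋ)=(0.161679, 0.536970)
phase 2: p=0.2183, T=0.273, ωT=0.980834, cosh=1.520839, sinh=1.145841; start (x,ẋ)=(0.161679, 0.536970) → end (x,ẋ)=(0.303442, 0.583547)

1 0.2570 0.1617 0.5370
2 0.5300 0.3034 0.5835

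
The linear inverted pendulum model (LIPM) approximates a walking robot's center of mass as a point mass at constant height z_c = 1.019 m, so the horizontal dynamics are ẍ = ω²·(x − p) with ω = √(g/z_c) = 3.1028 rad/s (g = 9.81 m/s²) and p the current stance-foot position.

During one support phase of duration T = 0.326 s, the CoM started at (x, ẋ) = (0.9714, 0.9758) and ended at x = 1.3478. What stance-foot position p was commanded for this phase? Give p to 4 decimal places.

p = 0.9692

ωT = 3.1028·0.326 = 1.011513; cosh(ωT) = 1.556713, sinh(ωT) = 1.193045
x(T) = p + (x₀−p)·cosh(ωT) + (ẋ₀/ω)·sinh(ωT) ⇒ p·(1 − cosh) = x(T) − x₀·cosh − (ẋ₀/ω)·sinh
numerator   = 1.3478 − (0.9714)·1.556713 − (0.9758/3.1028)·1.193045 = -0.539592
denominator = 1 − 1.556713 = -0.556713
p = -0.539592 / -0.556713 = 0.9692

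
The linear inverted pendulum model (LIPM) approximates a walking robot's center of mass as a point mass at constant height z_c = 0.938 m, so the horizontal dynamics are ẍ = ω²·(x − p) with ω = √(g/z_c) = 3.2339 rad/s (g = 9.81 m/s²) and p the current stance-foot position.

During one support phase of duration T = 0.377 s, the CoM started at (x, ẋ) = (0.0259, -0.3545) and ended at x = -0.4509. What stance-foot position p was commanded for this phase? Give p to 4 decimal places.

p = 0.3920

ωT = 3.2339·0.377 = 1.219180; cosh(ωT) = 1.839942, sinh(ωT) = 1.544470
x(T) = p + (x₀−p)·cosh(ωT) + (ẋ₀/ω)·sinh(ωT) ⇒ p·(1 − cosh) = x(T) − x₀·cosh − (ẋ₀/ω)·sinh
numerator   = -0.4509 − (0.0259)·1.839942 − (-0.3545/3.2339)·1.544470 = -0.329250
denominator = 1 − 1.839942 = -0.839942
p = -0.329250 / -0.839942 = 0.3920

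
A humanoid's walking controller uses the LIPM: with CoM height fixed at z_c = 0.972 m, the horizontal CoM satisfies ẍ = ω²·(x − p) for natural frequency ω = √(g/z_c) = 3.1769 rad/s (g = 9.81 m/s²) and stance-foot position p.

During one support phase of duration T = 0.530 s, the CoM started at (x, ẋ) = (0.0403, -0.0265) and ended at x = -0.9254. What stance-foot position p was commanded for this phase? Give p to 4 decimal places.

p = 0.5689

ωT = 3.1769·0.530 = 1.683757; cosh(ωT) = 2.785714, sinh(ωT) = 2.600039
x(T) = p + (x₀−p)·cosh(ωT) + (ẋ₀/ω)·sinh(ωT) ⇒ p·(1 − cosh) = x(T) − x₀·cosh − (ẋ₀/ω)·sinh
numerator   = -0.9254 − (0.0403)·2.785714 − (-0.0265/3.1769)·2.600039 = -1.015976
denominator = 1 − 2.785714 = -1.785714
p = -1.015976 / -1.785714 = 0.5689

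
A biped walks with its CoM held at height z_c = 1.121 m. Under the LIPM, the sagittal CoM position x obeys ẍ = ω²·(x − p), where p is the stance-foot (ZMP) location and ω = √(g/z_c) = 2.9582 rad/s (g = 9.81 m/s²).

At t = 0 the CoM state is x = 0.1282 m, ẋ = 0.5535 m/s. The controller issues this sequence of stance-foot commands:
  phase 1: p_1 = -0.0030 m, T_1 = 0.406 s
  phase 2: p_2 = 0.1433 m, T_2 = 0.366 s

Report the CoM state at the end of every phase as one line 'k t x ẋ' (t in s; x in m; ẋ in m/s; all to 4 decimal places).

phase 1: p=-0.0030, T=0.406, ωT=1.201029, cosh=1.812210, sinh=1.511326; start (x,ẋ)=(0.128200, 0.553500) → end (x,ẋ)=(0.517542, 1.589628)
phase 2: p=0.1433, T=0.366, ωT=1.082701, cosh=1.645662, sinh=1.306983; start (x,ẋ)=(0.517542, 1.589628) → end (x,ẋ)=(1.461499, 4.062926)

1 0.4060 0.5175 1.5896
2 0.7720 1.4615 4.0629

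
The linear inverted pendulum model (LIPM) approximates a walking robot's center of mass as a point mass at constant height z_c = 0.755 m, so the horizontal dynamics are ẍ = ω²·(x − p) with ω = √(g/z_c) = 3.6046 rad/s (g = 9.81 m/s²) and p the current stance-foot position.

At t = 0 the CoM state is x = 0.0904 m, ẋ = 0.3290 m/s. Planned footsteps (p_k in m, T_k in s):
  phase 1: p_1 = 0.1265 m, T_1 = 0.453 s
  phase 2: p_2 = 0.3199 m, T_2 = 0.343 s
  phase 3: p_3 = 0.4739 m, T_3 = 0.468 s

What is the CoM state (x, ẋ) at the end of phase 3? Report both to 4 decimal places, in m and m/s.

phase 1: p=0.1265, T=0.453, ωT=1.632884, cosh=2.656990, sinh=2.461625; start (x,ẋ)=(0.090400, 0.329000) → end (x,ẋ)=(0.255261, 0.553828)
phase 2: p=0.3199, T=0.343, ωT=1.236378, cosh=1.866777, sinh=1.576342; start (x,ẋ)=(0.255261, 0.553828) → end (x,ẋ)=(0.441430, 0.666588)
phase 3: p=0.4739, T=0.468, ωT=1.686953, cosh=2.794037, sinh=2.608954; start (x,ẋ)=(0.441430, 0.666588) → end (x,ẋ)=(0.865643, 1.557113)

x = 0.8656, ẋ = 1.5571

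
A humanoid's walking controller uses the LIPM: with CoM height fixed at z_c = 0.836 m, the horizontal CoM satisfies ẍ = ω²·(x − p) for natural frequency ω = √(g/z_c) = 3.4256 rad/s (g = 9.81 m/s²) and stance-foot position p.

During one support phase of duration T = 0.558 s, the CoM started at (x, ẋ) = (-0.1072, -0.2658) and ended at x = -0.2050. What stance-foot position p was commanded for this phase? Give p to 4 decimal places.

ωT = 3.4256·0.558 = 1.911485; cosh(ωT) = 3.455492, sinh(ωT) = 3.307631
x(T) = p + (x₀−p)·cosh(ωT) + (ẋ₀/ω)·sinh(ωT) ⇒ p·(1 − cosh) = x(T) − x₀·cosh − (ẋ₀/ω)·sinh
numerator   = -0.2050 − (-0.1072)·3.455492 − (-0.2658/3.4256)·3.307631 = 0.422075
denominator = 1 − 3.455492 = -2.455492
p = 0.422075 / -2.455492 = -0.1719

p = -0.1719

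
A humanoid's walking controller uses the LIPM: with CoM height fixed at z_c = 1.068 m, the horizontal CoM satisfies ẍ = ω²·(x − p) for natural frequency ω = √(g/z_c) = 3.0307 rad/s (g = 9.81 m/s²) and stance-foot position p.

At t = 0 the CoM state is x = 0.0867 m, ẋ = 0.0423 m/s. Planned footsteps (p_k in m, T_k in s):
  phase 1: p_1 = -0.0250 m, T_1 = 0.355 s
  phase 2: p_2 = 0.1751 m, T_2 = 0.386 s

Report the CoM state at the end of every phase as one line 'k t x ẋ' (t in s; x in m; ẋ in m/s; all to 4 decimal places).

phase 1: p=-0.0250, T=0.355, ωT=1.075898, cosh=1.636809, sinh=1.295818; start (x,ẋ)=(0.086700, 0.042300) → end (x,ẋ)=(0.175918, 0.507909)
phase 2: p=0.1751, T=0.386, ωT=1.169850, cosh=1.765962, sinh=1.455548; start (x,ẋ)=(0.175918, 0.507909) → end (x,ẋ)=(0.420476, 0.900554)

1 0.3550 0.1759 0.5079
2 0.7410 0.4205 0.9006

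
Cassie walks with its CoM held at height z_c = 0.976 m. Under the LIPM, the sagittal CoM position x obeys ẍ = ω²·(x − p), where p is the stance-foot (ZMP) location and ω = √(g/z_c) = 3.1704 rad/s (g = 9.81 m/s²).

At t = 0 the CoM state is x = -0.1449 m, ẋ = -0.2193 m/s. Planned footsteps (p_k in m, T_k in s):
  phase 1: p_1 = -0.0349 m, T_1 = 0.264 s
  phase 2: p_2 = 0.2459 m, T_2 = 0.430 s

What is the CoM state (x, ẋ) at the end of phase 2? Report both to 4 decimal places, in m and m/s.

x = -1.1498, ẋ = -4.1829

phase 1: p=-0.0349, T=0.264, ωT=0.836986, cosh=1.371204, sinh=0.938191; start (x,ẋ)=(-0.144900, -0.219300) → end (x,ẋ)=(-0.250628, -0.627893)
phase 2: p=0.2459, T=0.430, ωT=1.363272, cosh=2.082392, sinh=1.826570; start (x,ẋ)=(-0.250628, -0.627893) → end (x,ẋ)=(-1.149816, -4.182894)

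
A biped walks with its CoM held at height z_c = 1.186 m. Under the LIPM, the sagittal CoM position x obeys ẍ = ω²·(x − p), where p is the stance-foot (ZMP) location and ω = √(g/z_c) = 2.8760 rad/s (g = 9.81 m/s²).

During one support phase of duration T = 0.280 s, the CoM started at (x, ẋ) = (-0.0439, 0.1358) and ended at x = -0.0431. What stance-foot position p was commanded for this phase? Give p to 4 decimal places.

ωT = 2.8760·0.280 = 0.805280; cosh(ωT) = 1.342143, sinh(ωT) = 0.895180
x(T) = p + (x₀−p)·cosh(ωT) + (ẋ₀/ω)·sinh(ωT) ⇒ p·(1 − cosh) = x(T) − x₀·cosh − (ẋ₀/ω)·sinh
numerator   = -0.0431 − (-0.0439)·1.342143 − (0.1358/2.8760)·0.895180 = -0.026449
denominator = 1 − 1.342143 = -0.342143
p = -0.026449 / -0.342143 = 0.0773

p = 0.0773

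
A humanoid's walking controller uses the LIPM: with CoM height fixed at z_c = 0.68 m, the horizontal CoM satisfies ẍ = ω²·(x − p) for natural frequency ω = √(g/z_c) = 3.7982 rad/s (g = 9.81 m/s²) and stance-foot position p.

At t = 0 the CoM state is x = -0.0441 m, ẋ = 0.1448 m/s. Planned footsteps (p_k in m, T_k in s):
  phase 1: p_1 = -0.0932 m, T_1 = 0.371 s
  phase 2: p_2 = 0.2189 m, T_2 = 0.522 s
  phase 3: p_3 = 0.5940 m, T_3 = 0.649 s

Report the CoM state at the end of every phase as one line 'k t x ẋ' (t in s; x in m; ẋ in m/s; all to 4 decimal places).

1 0.3710 0.0866 0.6728
2 0.8930 0.3605 0.6995
3 1.5420 0.2858 -1.0357

phase 1: p=-0.0932, T=0.371, ωT=1.409132, cosh=2.168379, sinh=1.924024; start (x,ẋ)=(-0.044100, 0.144800) → end (x,ẋ)=(0.086618, 0.672796)
phase 2: p=0.2189, T=0.522, ωT=1.982660, cosh=3.699870, sinh=3.562167; start (x,ẋ)=(0.086618, 0.672796) → end (x,ẋ)=(0.360458, 0.699498)
phase 3: p=0.5940, T=0.649, ωT=2.465032, cosh=5.924431, sinh=5.839425; start (x,ẋ)=(0.360458, 0.699498) → end (x,ẋ)=(0.285818, -1.035670)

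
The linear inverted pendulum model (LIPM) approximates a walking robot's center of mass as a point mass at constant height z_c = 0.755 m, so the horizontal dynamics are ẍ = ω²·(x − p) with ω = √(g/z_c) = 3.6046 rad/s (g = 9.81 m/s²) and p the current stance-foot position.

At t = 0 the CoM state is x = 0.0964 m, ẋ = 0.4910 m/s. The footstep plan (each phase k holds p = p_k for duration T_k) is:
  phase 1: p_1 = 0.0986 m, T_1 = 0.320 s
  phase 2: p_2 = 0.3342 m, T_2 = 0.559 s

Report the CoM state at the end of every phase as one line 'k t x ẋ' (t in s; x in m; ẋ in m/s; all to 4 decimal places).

1 0.3200 0.2891 0.8442
2 0.8790 1.0248 2.6236

phase 1: p=0.0986, T=0.320, ωT=1.153472, cosh=1.742358, sinh=1.426819; start (x,ẋ)=(0.096400, 0.491000) → end (x,ẋ)=(0.289121, 0.844183)
phase 2: p=0.3342, T=0.559, ωT=2.014971, cosh=3.816919, sinh=3.683594; start (x,ẋ)=(0.289121, 0.844183) → end (x,ẋ)=(1.024819, 2.623621)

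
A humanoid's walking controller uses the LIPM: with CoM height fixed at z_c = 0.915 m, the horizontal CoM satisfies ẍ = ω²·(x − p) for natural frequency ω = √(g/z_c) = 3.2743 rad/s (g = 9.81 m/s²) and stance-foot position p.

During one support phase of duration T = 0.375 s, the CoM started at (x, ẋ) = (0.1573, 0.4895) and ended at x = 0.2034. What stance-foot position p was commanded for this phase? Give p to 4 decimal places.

ωT = 3.2743·0.375 = 1.227863; cosh(ωT) = 1.853421, sinh(ωT) = 1.560503
x(T) = p + (x₀−p)·cosh(ωT) + (ẋ₀/ω)·sinh(ωT) ⇒ p·(1 − cosh) = x(T) − x₀·cosh − (ẋ₀/ω)·sinh
numerator   = 0.2034 − (0.1573)·1.853421 − (0.4895/3.2743)·1.560503 = -0.321435
denominator = 1 − 1.853421 = -0.853421
p = -0.321435 / -0.853421 = 0.3766

p = 0.3766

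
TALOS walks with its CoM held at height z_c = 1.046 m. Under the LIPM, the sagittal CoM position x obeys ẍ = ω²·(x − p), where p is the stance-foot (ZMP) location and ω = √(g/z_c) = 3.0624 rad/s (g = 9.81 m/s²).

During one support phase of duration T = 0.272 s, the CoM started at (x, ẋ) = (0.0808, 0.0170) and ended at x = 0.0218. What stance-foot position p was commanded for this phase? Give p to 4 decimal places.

p = 0.2555

ωT = 3.0624·0.272 = 0.832973; cosh(ωT) = 1.367451, sinh(ωT) = 0.932696
x(T) = p + (x₀−p)·cosh(ωT) + (ẋ₀/ω)·sinh(ωT) ⇒ p·(1 − cosh) = x(T) − x₀·cosh − (ẋ₀/ω)·sinh
numerator   = 0.0218 − (0.0808)·1.367451 − (0.0170/3.0624)·0.932696 = -0.093868
denominator = 1 − 1.367451 = -0.367451
p = -0.093868 / -0.367451 = 0.2555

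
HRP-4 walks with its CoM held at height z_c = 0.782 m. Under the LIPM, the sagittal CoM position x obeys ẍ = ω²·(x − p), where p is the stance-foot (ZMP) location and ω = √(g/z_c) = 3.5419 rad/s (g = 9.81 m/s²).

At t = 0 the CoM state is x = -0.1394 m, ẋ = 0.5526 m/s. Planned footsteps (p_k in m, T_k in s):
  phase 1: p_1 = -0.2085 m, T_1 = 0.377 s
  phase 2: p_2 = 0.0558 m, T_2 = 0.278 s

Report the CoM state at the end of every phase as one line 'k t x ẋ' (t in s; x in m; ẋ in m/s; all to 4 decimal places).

phase 1: p=-0.2085, T=0.377, ωT=1.335296, cosh=2.032101, sinh=1.769021; start (x,ẋ)=(-0.139400, 0.552600) → end (x,ẋ)=(0.207917, 1.555899)
phase 2: p=0.0558, T=0.278, ωT=0.984648, cosh=1.525220, sinh=1.151650; start (x,ẋ)=(0.207917, 1.555899) → end (x,ẋ)=(0.793713, 2.993579)

1 0.3770 0.2079 1.5559
2 0.6550 0.7937 2.9936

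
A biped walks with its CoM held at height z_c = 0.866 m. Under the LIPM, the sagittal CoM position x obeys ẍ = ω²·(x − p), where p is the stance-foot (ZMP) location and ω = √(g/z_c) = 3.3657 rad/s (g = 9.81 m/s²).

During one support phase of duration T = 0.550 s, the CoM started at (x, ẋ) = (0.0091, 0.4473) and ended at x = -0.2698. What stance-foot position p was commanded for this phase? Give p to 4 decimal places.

p = 0.3148

ωT = 3.3657·0.550 = 1.851135; cosh(ωT) = 3.262050, sinh(ωT) = 3.104992
x(T) = p + (x₀−p)·cosh(ωT) + (ẋ₀/ω)·sinh(ωT) ⇒ p·(1 − cosh) = x(T) − x₀·cosh − (ẋ₀/ω)·sinh
numerator   = -0.2698 − (0.0091)·3.262050 − (0.4473/3.3657)·3.104992 = -0.712137
denominator = 1 − 3.262050 = -2.262050
p = -0.712137 / -2.262050 = 0.3148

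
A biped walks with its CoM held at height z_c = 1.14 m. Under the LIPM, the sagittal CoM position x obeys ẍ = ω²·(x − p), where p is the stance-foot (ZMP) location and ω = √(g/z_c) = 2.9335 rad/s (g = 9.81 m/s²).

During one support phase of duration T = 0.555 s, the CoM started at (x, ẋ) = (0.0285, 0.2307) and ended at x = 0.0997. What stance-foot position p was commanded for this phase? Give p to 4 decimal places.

p = 0.1023

ωT = 2.9335·0.555 = 1.628093; cosh(ωT) = 2.645226, sinh(ωT) = 2.448922
x(T) = p + (x₀−p)·cosh(ωT) + (ẋ₀/ω)·sinh(ωT) ⇒ p·(1 − cosh) = x(T) − x₀·cosh − (ẋ₀/ω)·sinh
numerator   = 0.0997 − (0.0285)·2.645226 − (0.2307/2.9335)·2.448922 = -0.168280
denominator = 1 − 2.645226 = -1.645226
p = -0.168280 / -1.645226 = 0.1023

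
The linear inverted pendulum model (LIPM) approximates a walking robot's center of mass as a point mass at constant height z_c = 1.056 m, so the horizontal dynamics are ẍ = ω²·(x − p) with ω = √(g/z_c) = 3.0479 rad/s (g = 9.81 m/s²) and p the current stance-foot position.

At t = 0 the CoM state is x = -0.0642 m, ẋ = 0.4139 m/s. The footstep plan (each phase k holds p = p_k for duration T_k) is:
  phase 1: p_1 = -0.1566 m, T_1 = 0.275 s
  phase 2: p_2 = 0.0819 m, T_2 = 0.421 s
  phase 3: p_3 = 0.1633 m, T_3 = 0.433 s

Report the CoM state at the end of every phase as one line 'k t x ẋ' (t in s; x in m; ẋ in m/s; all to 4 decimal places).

phase 1: p=-0.1566, T=0.275, ωT=0.838172, cosh=1.372319, sinh=0.939819; start (x,ẋ)=(-0.064200, 0.413900) → end (x,ẋ)=(0.097828, 0.832680)
phase 2: p=0.0819, T=0.421, ωT=1.283166, cosh=1.942601, sinh=1.665443; start (x,ẋ)=(0.097828, 0.832680) → end (x,ẋ)=(0.567838, 1.698419)
phase 3: p=0.1633, T=0.433, ωT=1.319741, cosh=2.004828, sinh=1.737623; start (x,ẋ)=(0.567838, 1.698419) → end (x,ẋ)=(1.942606, 5.547510)

1 0.2750 0.0978 0.8327
2 0.6960 0.5678 1.6984
3 1.1290 1.9426 5.5475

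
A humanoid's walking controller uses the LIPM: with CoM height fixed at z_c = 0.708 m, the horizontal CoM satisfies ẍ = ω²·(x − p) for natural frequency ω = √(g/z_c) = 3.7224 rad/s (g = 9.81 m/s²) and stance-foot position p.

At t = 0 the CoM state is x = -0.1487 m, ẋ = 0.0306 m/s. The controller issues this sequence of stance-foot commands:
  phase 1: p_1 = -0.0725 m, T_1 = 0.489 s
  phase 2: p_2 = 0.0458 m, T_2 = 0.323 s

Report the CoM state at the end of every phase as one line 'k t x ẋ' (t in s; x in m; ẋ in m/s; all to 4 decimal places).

phase 1: p=-0.0725, T=0.489, ωT=1.820254, cosh=3.167704, sinh=3.005720; start (x,ẋ)=(-0.148700, 0.030600) → end (x,ẋ)=(-0.289171, -0.755631)
phase 2: p=0.0458, T=0.323, ωT=1.202335, cosh=1.814185, sinh=1.513694; start (x,ẋ)=(-0.289171, -0.755631) → end (x,ẋ)=(-0.869172, -3.258271)

1 0.4890 -0.2892 -0.7556
2 0.8120 -0.8692 -3.2583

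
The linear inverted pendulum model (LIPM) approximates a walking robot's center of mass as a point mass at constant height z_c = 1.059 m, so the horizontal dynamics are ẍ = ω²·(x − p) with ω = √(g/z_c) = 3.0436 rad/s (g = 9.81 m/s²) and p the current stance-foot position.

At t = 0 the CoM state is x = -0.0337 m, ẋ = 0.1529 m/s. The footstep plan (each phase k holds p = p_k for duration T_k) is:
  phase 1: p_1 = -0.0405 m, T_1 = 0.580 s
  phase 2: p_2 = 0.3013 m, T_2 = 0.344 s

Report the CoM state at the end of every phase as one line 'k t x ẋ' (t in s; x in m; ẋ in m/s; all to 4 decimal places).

phase 1: p=-0.0405, T=0.580, ωT=1.765288, cosh=3.007196, sinh=2.836059; start (x,ẋ)=(-0.033700, 0.152900) → end (x,ẋ)=(0.122423, 0.518497)
phase 2: p=0.3013, T=0.344, ωT=1.046998, cosh=1.600038, sinh=1.249048; start (x,ẋ)=(0.122423, 0.518497) → end (x,ẋ)=(0.227873, 0.149594)

1 0.5800 0.1224 0.5185
2 0.9240 0.2279 0.1496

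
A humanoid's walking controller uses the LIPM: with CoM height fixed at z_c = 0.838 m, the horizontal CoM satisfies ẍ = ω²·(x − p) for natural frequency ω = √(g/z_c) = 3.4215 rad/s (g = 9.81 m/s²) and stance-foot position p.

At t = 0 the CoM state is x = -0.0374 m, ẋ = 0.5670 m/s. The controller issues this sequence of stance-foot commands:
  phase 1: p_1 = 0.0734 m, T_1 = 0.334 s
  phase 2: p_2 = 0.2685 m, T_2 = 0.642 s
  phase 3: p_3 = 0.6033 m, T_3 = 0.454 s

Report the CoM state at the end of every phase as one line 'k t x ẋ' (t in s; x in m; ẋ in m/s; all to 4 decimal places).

phase 1: p=0.0734, T=0.334, ωT=1.142781, cosh=1.727203, sinh=1.408273; start (x,ẋ)=(-0.037400, 0.567000) → end (x,ẋ)=(0.115400, 0.445445)
phase 2: p=0.2685, T=0.642, ωT=2.196603, cosh=4.552794, sinh=4.441614; start (x,ẋ)=(0.115400, 0.445445) → end (x,ẋ)=(0.149722, -0.298634)
phase 3: p=0.6033, T=0.454, ωT=1.553361, cosh=2.469434, sinh=2.257898; start (x,ẋ)=(0.149722, -0.298634) → end (x,ẋ)=(-0.713853, -4.241526)

1 0.3340 0.1154 0.4454
2 0.9760 0.1497 -0.2986
3 1.4300 -0.7139 -4.2415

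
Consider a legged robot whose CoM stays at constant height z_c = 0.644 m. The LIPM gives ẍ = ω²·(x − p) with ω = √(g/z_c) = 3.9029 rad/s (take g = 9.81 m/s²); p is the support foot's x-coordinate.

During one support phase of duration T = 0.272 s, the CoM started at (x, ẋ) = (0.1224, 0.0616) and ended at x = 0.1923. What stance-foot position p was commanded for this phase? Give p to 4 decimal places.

ωT = 3.9029·0.272 = 1.061589; cosh(ωT) = 1.618433, sinh(ωT) = 1.272527
x(T) = p + (x₀−p)·cosh(ωT) + (ẋ₀/ω)·sinh(ωT) ⇒ p·(1 − cosh) = x(T) − x₀·cosh − (ẋ₀/ω)·sinh
numerator   = 0.1923 − (0.1224)·1.618433 − (0.0616/3.9029)·1.272527 = -0.025881
denominator = 1 − 1.618433 = -0.618433
p = -0.025881 / -0.618433 = 0.0418

p = 0.0418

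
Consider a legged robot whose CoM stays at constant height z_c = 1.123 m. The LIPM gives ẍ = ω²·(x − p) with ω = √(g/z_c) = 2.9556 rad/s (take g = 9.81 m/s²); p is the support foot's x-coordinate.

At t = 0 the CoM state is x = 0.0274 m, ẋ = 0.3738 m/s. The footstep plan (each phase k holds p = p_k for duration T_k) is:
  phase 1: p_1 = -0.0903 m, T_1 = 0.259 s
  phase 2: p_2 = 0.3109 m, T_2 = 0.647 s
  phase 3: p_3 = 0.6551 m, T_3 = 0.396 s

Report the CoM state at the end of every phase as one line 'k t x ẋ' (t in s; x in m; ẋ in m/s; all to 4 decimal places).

1 0.2590 0.1702 0.7819
2 0.9060 0.6999 1.3267
3 1.3020 1.3880 2.5367

phase 1: p=-0.0903, T=0.259, ωT=0.765500, cosh=1.307586, sinh=0.842484; start (x,ẋ)=(0.027400, 0.373800) → end (x,ẋ)=(0.170153, 0.781854)
phase 2: p=0.3109, T=0.647, ωT=1.912273, cosh=3.458101, sinh=3.310357; start (x,ẋ)=(0.170153, 0.781854) → end (x,ẋ)=(0.699883, 1.326652)
phase 3: p=0.6551, T=0.396, ωT=1.170418, cosh=1.766788, sinh=1.456551; start (x,ẋ)=(0.699883, 1.326652) → end (x,ẋ)=(1.388009, 2.536701)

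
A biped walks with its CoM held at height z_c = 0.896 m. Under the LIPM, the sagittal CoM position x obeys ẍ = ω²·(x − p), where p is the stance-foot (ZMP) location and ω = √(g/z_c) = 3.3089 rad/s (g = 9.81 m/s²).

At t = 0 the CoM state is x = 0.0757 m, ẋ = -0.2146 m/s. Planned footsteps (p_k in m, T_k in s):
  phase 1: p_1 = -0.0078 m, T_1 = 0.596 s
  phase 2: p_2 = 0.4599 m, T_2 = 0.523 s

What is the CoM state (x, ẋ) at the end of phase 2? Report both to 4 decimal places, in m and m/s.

phase 1: p=-0.0078, T=0.596, ωT=1.972104, cosh=3.662473, sinh=3.523309; start (x,ẋ)=(0.075700, -0.214600) → end (x,ẋ)=(0.069511, 0.187500)
phase 2: p=0.4599, T=0.523, ωT=1.730555, cosh=2.910485, sinh=2.733299; start (x,ẋ)=(0.069511, 0.187500) → end (x,ẋ)=(-0.521439, -2.985047)

x = -0.5214, ẋ = -2.9850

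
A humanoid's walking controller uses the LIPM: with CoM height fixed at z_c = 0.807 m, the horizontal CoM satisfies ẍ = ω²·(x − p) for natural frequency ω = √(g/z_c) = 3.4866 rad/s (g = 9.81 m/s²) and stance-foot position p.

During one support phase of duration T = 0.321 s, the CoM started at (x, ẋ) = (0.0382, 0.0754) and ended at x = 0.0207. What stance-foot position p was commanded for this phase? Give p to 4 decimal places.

p = 0.1060

ωT = 3.4866·0.321 = 1.119199; cosh(ωT) = 1.694470, sinh(ωT) = 1.367929
x(T) = p + (x₀−p)·cosh(ωT) + (ẋ₀/ω)·sinh(ωT) ⇒ p·(1 − cosh) = x(T) − x₀·cosh − (ẋ₀/ω)·sinh
numerator   = 0.0207 − (0.0382)·1.694470 − (0.0754/3.4866)·1.367929 = -0.073611
denominator = 1 − 1.694470 = -0.694470
p = -0.073611 / -0.694470 = 0.1060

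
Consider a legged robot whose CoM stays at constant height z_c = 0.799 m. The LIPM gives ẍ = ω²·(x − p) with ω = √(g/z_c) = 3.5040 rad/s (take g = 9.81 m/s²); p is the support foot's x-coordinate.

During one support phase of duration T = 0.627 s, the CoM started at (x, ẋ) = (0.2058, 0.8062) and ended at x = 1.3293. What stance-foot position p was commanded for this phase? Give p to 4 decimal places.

ωT = 3.5040·0.627 = 2.197008; cosh(ωT) = 4.554593, sinh(ωT) = 4.443458
x(T) = p + (x₀−p)·cosh(ωT) + (ẋ₀/ω)·sinh(ωT) ⇒ p·(1 − cosh) = x(T) − x₀·cosh − (ẋ₀/ω)·sinh
numerator   = 1.3293 − (0.2058)·4.554593 − (0.8062/3.5040)·4.443458 = -0.630386
denominator = 1 − 4.554593 = -3.554593
p = -0.630386 / -3.554593 = 0.1773

p = 0.1773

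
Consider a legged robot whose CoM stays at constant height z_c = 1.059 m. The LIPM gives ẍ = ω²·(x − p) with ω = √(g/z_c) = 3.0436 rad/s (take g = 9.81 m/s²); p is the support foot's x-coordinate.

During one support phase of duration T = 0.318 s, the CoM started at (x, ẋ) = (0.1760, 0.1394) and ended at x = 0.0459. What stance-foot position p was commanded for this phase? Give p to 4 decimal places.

ωT = 3.0436·0.318 = 0.967865; cosh(ωT) = 1.506106, sinh(ωT) = 1.126212
x(T) = p + (x₀−p)·cosh(ωT) + (ẋ₀/ω)·sinh(ωT) ⇒ p·(1 − cosh) = x(T) − x₀·cosh − (ẋ₀/ω)·sinh
numerator   = 0.0459 − (0.1760)·1.506106 − (0.1394/3.0436)·1.126212 = -0.270756
denominator = 1 − 1.506106 = -0.506106
p = -0.270756 / -0.506106 = 0.5350

p = 0.5350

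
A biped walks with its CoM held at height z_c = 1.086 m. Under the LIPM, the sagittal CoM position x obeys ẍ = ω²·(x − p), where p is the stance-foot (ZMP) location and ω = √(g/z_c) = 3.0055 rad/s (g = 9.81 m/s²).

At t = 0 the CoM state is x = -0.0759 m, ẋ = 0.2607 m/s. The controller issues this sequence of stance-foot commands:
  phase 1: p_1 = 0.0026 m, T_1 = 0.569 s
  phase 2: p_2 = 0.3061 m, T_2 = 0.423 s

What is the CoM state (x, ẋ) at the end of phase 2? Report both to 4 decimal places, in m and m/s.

x = -0.2005, ẋ = -1.2415

phase 1: p=0.0026, T=0.569, ωT=1.710129, cosh=2.855260, sinh=2.674418; start (x,ẋ)=(-0.075900, 0.260700) → end (x,ẋ)=(0.010444, 0.113386)
phase 2: p=0.3061, T=0.423, ωT=1.271327, cosh=1.923019, sinh=1.642560; start (x,ẋ)=(0.010444, 0.113386) → end (x,ẋ)=(-0.200485, -1.241527)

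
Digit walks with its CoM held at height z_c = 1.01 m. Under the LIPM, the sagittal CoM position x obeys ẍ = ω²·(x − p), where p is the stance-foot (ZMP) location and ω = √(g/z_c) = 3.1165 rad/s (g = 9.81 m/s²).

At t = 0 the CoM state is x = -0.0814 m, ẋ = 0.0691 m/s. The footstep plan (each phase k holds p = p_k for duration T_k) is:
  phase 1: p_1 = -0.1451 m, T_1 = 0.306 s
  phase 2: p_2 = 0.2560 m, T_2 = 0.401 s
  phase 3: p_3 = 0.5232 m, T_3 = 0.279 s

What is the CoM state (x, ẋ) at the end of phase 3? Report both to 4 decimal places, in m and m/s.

phase 1: p=-0.1451, T=0.306, ωT=0.953649, cosh=1.490247, sinh=1.104915; start (x,ẋ)=(-0.081400, 0.069100) → end (x,ẋ)=(-0.025673, 0.322325)
phase 2: p=0.2560, T=0.401, ωT=1.249716, cosh=1.887970, sinh=1.601384; start (x,ẋ)=(-0.025673, 0.322325) → end (x,ẋ)=(-0.110166, -0.797208)
phase 3: p=0.5232, T=0.279, ωT=0.869503, cosh=1.402443, sinh=0.983283; start (x,ẋ)=(-0.110166, -0.797208) → end (x,ẋ)=(-0.616586, -3.058927)

x = -0.6166, ẋ = -3.0589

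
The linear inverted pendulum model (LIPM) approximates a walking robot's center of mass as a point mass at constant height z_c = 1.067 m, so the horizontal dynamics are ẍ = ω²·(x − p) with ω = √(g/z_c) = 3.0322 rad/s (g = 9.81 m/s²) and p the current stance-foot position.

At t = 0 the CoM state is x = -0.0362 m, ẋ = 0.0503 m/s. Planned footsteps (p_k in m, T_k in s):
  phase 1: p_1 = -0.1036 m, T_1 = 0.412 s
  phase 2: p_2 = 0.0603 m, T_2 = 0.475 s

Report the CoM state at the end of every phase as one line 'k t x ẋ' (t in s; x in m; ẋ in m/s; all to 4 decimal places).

phase 1: p=-0.1036, T=0.412, ωT=1.249266, cosh=1.887249, sinh=1.600534; start (x,ẋ)=(-0.036200, 0.050300) → end (x,ẋ)=(0.050151, 0.422030)
phase 2: p=0.0603, T=0.475, ωT=1.440295, cosh=2.229399, sinh=1.992542; start (x,ẋ)=(0.050151, 0.422030) → end (x,ẋ)=(0.315002, 0.879557)

1 0.4120 0.0502 0.4220
2 0.8870 0.3150 0.8796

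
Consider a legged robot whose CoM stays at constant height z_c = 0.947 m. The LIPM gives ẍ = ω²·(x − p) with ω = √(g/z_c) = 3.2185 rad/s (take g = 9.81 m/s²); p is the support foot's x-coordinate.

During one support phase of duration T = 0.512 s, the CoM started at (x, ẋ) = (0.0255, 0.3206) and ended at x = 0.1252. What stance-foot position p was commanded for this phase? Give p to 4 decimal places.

p = 0.1137

ωT = 3.2185·0.512 = 1.647872; cosh(ωT) = 2.694185, sinh(ωT) = 2.501726
x(T) = p + (x₀−p)·cosh(ωT) + (ẋ₀/ω)·sinh(ωT) ⇒ p·(1 − cosh) = x(T) − x₀·cosh − (ẋ₀/ω)·sinh
numerator   = 0.1252 − (0.0255)·2.694185 − (0.3206/3.2185)·2.501726 = -0.192703
denominator = 1 − 2.694185 = -1.694185
p = -0.192703 / -1.694185 = 0.1137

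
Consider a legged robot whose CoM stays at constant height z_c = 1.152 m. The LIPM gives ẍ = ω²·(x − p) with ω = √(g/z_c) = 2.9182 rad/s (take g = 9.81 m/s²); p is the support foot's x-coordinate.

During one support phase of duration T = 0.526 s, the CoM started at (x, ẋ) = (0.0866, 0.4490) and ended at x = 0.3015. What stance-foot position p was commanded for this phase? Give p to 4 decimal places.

p = 0.1745

ωT = 2.9182·0.526 = 1.534973; cosh(ωT) = 2.428331, sinh(ωT) = 2.212870
x(T) = p + (x₀−p)·cosh(ωT) + (ẋ₀/ω)·sinh(ωT) ⇒ p·(1 − cosh) = x(T) − x₀·cosh − (ẋ₀/ω)·sinh
numerator   = 0.3015 − (0.0866)·2.428331 − (0.4490/2.9182)·2.212870 = -0.249270
denominator = 1 − 2.428331 = -1.428331
p = -0.249270 / -1.428331 = 0.1745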